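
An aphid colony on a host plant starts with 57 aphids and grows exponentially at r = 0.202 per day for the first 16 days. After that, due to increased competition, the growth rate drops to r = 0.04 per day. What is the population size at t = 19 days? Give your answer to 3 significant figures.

1630 aphids

Phase 1: N(16) = 57·e^(0.202×16) = 57·e^3.232 = 1443.83.
Phase 2 runs for 19 − 16 = 3 days at r = 0.04.
N(19) = 1443.83·e^(0.04×3) = 1443.83·e^0.12 = 1627.91.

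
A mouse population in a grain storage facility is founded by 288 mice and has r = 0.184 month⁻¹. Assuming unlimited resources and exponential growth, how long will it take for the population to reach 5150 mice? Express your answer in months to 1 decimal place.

15.7 months

Set N₀·e^(rt) = 5150: e^(0.184·t) = 5150/288 = 17.882.
0.184·t = ln(17.882) = 2.8838, so t = 2.8838/0.184 = 15.673.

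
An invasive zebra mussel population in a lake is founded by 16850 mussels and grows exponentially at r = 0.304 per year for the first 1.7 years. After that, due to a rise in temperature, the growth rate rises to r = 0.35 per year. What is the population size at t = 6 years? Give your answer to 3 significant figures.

Phase 1: N(1.7) = 16850·e^(0.304×1.7) = 16850·e^0.5168 = 28251.6.
Phase 2 runs for 6 − 1.7 = 4.3 years at r = 0.35.
N(6) = 28251.6·e^(0.35×4.3) = 28251.6·e^1.505 = 127250.

127000 mussels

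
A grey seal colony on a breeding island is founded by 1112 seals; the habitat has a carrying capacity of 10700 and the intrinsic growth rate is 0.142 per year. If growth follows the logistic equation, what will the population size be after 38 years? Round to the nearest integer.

A = (K − N₀)/N₀ = (10700 − 1112)/1112 = 8.6223.
N(t) = K/(1 + A·e^(−rt)) = 10700/(1 + 8.6223×e^(−0.142×38)).
e^(−5.396) = 0.0045347; denominator = 1 + 8.6223×0.0045347 = 1.0391.
N = 10700/1.0391 = 10297.4.

10297 seals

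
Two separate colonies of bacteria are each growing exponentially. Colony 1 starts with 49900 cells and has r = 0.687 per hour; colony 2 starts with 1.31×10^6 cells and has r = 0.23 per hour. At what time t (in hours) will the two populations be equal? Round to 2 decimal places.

7.15 hours

Set 49900·e^(0.687t) = 1.31×10^6·e^(0.23t).
e^((0.687 − 0.23)t) = 1.31×10^6/49900 → e^(0.457·t) = 26.253.
0.457·t = ln(26.253) = 3.2678, so t = 3.2678/0.457 = 7.1505.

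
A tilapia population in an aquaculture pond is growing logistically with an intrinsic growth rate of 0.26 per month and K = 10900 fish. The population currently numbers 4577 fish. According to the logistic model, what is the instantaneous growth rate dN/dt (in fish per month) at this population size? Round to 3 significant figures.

dN/dt = rN(1 − N/K) = 0.26 × 4577 × (1 − 4577/10900).
1 − 4577/10900 = 0.58009; dN/dt = 0.26 × 4577 × 0.58009 = 690.32.

690 fish per month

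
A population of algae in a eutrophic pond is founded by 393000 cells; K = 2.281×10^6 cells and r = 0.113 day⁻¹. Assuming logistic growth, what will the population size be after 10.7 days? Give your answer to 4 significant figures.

A = (K − N₀)/N₀ = (2.281×10^6 − 393000)/393000 = 4.8041.
N(t) = K/(1 + A·e^(−rt)) = 2.281×10^6/(1 + 4.8041×e^(−0.113×10.7)).
e^(−1.209) = 0.29847; denominator = 1 + 4.8041×0.29847 = 2.4339.
N = 2.281×10^6/2.4339 = 937198.

937200 cells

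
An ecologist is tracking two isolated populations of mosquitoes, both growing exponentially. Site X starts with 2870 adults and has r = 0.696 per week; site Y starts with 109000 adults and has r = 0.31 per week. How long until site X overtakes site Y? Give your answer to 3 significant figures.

9.42 weeks

Set 2870·e^(0.696t) = 109000·e^(0.31t).
e^((0.696 − 0.31)t) = 109000/2870 → e^(0.386·t) = 37.979.
0.386·t = ln(37.979) = 3.637, so t = 3.637/0.386 = 9.4224.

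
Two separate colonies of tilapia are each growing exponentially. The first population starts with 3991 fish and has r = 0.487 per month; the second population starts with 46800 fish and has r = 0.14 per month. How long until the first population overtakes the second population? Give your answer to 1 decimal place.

7.1 months

Set 3991·e^(0.487t) = 46800·e^(0.14t).
e^((0.487 − 0.14)t) = 46800/3991 → e^(0.347·t) = 11.726.
0.347·t = ln(11.726) = 2.4618, so t = 2.4618/0.347 = 7.0946.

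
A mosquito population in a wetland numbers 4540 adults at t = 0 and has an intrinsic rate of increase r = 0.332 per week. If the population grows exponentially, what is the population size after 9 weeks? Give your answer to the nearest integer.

90101 adults

N(t) = N₀·e^(rt) = 4540 × e^(0.332×9) = 4540 × e^2.988.
e^2.988 ≈ 19.846, so N ≈ 4540 × 19.846 = 90100.6.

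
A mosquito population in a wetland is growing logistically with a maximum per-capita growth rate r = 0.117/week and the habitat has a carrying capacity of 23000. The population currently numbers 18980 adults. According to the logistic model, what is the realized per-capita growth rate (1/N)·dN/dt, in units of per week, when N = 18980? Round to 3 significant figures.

(1/N)·dN/dt = r(1 − N/K) = 0.117 × (1 − 18980/23000).
= 0.117 × 0.17478 = 0.02045.

0.0204 per week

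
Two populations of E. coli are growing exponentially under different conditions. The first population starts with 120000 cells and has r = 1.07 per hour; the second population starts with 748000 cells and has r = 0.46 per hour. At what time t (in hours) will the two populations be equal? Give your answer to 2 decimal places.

3.00 hours

Set 120000·e^(1.07t) = 748000·e^(0.46t).
e^((1.07 − 0.46)t) = 748000/120000 → e^(0.61·t) = 6.2333.
0.61·t = ln(6.2333) = 1.8299, so t = 1.8299/0.61 = 2.9999.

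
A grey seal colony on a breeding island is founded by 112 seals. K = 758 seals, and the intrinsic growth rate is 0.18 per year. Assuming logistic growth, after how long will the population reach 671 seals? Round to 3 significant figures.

A = (K − N₀)/N₀ = (758 − 112)/112 = 5.7679.
Solve 758/(1 + 5.7679·e^(−0.18t)) = 671: 1 + 5.7679·e^(−0.18t) = 1.1297, so e^(−0.18t) = 0.0224793.
−0.18·t = ln(0.0224793) = -3.7952, so t = 3.7952/0.18 = 21.084.

21.1 years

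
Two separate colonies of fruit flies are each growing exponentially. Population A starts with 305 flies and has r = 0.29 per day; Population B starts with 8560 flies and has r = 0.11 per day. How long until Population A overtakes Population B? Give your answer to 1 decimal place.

Set 305·e^(0.29t) = 8560·e^(0.11t).
e^((0.29 − 0.11)t) = 8560/305 → e^(0.18·t) = 28.066.
0.18·t = ln(28.066) = 3.3345, so t = 3.3345/0.18 = 18.525.

18.5 days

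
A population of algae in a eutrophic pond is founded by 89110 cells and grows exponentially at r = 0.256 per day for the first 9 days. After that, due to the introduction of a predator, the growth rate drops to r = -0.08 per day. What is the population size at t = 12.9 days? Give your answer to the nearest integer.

653192 cells

Phase 1: N(9) = 89110·e^(0.256×9) = 89110·e^2.304 = 892362.
Phase 2 runs for 12.9 − 9 = 3.9 days at r = -0.08.
N(12.9) = 892362·e^(-0.08×3.9) = 892362·e^-0.312 = 653192.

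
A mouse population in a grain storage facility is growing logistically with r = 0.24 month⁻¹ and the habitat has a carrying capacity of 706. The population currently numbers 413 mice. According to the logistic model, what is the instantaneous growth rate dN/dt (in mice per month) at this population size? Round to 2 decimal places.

dN/dt = rN(1 − N/K) = 0.24 × 413 × (1 − 413/706).
1 − 413/706 = 0.41501; dN/dt = 0.24 × 413 × 0.41501 = 41.136.

41.14 mice per month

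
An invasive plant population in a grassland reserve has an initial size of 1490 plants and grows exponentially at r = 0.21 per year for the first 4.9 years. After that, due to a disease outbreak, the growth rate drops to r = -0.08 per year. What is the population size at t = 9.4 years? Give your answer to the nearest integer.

2909 plants

Phase 1: N(4.9) = 1490·e^(0.21×4.9) = 1490·e^1.029 = 4169.42.
Phase 2 runs for 9.4 − 4.9 = 4.5 years at r = -0.08.
N(9.4) = 4169.42·e^(-0.08×4.5) = 4169.42·e^-0.36 = 2908.9.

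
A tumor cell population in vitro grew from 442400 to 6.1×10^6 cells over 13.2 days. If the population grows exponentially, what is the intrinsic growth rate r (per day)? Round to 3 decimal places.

0.199 per day

From N(t) = N₀·e^(rt): e^(r·13.2) = 6.1×10^6/442400 = 13.788.
r·13.2 = ln(13.788) = 2.6238, so r = 2.6238/13.2 = 0.19877.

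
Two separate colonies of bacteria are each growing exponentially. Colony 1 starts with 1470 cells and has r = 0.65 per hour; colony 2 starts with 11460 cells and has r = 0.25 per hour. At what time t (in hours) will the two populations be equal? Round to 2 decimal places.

Set 1470·e^(0.65t) = 11460·e^(0.25t).
e^((0.65 − 0.25)t) = 11460/1470 → e^(0.4·t) = 7.7959.
0.4·t = ln(7.7959) = 2.0536, so t = 2.0536/0.4 = 5.134.

5.13 hours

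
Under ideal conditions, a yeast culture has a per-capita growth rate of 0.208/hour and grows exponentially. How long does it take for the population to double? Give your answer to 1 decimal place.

Doubling time t_d = ln(2)/r = 0.6931/0.208 = 3.3324.

3.3 hours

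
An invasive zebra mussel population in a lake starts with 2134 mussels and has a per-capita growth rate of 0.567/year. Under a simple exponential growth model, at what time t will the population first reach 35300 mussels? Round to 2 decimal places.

4.95 years

Set N₀·e^(rt) = 35300: e^(0.567·t) = 35300/2134 = 16.542.
0.567·t = ln(16.542) = 2.8059, so t = 2.8059/0.567 = 4.9487.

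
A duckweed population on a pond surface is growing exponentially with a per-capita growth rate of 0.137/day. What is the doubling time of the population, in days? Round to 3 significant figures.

Doubling time t_d = ln(2)/r = 0.6931/0.137 = 5.0595.

5.06 days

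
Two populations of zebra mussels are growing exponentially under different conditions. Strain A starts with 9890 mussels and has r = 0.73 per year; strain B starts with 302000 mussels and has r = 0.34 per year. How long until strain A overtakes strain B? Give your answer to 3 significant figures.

Set 9890·e^(0.73t) = 302000·e^(0.34t).
e^((0.73 − 0.34)t) = 302000/9890 → e^(0.39·t) = 30.536.
0.39·t = ln(30.536) = 3.4189, so t = 3.4189/0.39 = 8.7664.

8.77 years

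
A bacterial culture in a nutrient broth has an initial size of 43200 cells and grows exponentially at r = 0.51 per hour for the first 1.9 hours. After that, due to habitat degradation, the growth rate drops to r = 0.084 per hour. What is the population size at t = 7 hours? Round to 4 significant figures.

174700 cells

Phase 1: N(1.9) = 43200·e^(0.51×1.9) = 43200·e^0.969 = 113845.
Phase 2 runs for 7 − 1.9 = 5.1 hours at r = 0.084.
N(7) = 113845·e^(0.084×5.1) = 113845·e^0.4284 = 174730.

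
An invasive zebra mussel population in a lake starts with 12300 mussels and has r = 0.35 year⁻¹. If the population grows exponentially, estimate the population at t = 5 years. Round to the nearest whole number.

70782 mussels

N(t) = N₀·e^(rt) = 12300 × e^(0.35×5) = 12300 × e^1.75.
e^1.75 ≈ 5.7546, so N ≈ 12300 × 5.7546 = 70781.6.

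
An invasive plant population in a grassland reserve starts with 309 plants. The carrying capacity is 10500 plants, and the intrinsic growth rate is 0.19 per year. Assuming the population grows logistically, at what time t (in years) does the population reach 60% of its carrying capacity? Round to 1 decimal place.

A = (K − N₀)/N₀ = (10500 − 309)/309 = 32.981.
Solve 10500/(1 + 32.981·e^(−0.19t)) = 6300: 1 + 32.981·e^(−0.19t) = 1.6667, so e^(−0.19t) = 0.0202139.
−0.19·t = ln(0.0202139) = -3.9014, so t = 3.9014/0.19 = 20.534.

20.5 years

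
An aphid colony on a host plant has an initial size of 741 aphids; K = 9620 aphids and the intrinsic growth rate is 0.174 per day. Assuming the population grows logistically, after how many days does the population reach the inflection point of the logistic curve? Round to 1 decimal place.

14.3 days

Logistic growth is fastest at N = K/2 = 4810.
A = (K − N₀)/N₀ = 11.982. Set K/(1 + A·e^(−rt)) = K/2 → A·e^(−rt) = 1.
e^(−0.174t) = 1/11.982 = 0.0834553, so t = ln(11.982)/0.174 = 2.4834/0.174 = 14.273.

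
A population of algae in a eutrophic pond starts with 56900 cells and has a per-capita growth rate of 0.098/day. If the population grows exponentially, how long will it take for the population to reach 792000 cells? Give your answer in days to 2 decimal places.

Set N₀·e^(rt) = 792000: e^(0.098·t) = 792000/56900 = 13.919.
0.098·t = ln(13.919) = 2.6333, so t = 2.6333/0.098 = 26.87.

26.87 days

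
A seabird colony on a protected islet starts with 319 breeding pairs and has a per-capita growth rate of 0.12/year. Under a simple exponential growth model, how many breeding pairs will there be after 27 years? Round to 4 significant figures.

N(t) = N₀·e^(rt) = 319 × e^(0.12×27) = 319 × e^3.24.
e^3.24 ≈ 25.534, so N ≈ 319 × 25.534 = 8145.26.

8145 breeding pairs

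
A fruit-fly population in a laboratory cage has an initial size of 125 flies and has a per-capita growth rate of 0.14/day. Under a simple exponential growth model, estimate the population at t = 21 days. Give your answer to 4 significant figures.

N(t) = N₀·e^(rt) = 125 × e^(0.14×21) = 125 × e^2.94.
e^2.94 ≈ 18.916, so N ≈ 125 × 18.916 = 2364.48.

2364 flies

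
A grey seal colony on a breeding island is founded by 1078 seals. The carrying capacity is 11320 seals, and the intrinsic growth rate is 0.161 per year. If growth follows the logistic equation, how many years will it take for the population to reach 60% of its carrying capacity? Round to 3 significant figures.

16.5 years

A = (K − N₀)/N₀ = (11320 − 1078)/1078 = 9.5009.
Solve 11320/(1 + 9.5009·e^(−0.161t)) = 6792: 1 + 9.5009·e^(−0.161t) = 1.6667, so e^(−0.161t) = 0.0701686.
−0.161·t = ln(0.0701686) = -2.6569, so t = 2.6569/0.161 = 16.502.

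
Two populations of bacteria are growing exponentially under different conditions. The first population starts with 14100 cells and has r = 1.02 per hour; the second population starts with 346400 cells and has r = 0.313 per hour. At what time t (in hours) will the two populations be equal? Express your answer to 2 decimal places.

4.53 hours

Set 14100·e^(1.02t) = 346400·e^(0.313t).
e^((1.02 − 0.313)t) = 346400/14100 → e^(0.707·t) = 24.567.
0.707·t = ln(24.567) = 3.2014, so t = 3.2014/0.707 = 4.5282.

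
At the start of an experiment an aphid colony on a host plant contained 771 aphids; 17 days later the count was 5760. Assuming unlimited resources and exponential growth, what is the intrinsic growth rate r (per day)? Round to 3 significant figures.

From N(t) = N₀·e^(rt): e^(r·17) = 5760/771 = 7.4708.
r·17 = ln(7.4708) = 2.011, so r = 2.011/17 = 0.11829.

0.118 per day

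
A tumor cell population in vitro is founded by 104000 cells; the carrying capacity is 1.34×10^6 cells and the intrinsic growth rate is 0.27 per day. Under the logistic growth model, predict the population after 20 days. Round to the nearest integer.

A = (K − N₀)/N₀ = (1.34×10^6 − 104000)/104000 = 11.885.
N(t) = K/(1 + A·e^(−rt)) = 1.34×10^6/(1 + 11.885×e^(−0.27×20)).
e^(−5.4) = 0.0045166; denominator = 1 + 11.885×0.0045166 = 1.0537.
N = 1.34×10^6/1.0537 = 1.271736×10^6.

1271736 cells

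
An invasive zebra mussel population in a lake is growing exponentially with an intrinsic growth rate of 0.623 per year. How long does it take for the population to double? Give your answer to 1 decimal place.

1.1 years

Doubling time t_d = ln(2)/r = 0.6931/0.623 = 1.1126.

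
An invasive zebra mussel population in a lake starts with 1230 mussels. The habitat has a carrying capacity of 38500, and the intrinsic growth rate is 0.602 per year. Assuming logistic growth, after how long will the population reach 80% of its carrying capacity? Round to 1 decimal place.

8.0 years

A = (K − N₀)/N₀ = (38500 − 1230)/1230 = 30.301.
Solve 38500/(1 + 30.301·e^(−0.602t)) = 30800: 1 + 30.301·e^(−0.602t) = 1.25, so e^(−0.602t) = 0.0082506.
−0.602·t = ln(0.0082506) = -4.7975, so t = 4.7975/0.602 = 7.9692.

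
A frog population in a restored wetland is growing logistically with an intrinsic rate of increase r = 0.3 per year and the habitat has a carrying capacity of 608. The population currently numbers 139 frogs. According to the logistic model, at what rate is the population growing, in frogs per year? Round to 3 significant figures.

32.2 frogs per year

dN/dt = rN(1 − N/K) = 0.3 × 139 × (1 − 139/608).
1 − 139/608 = 0.77138; dN/dt = 0.3 × 139 × 0.77138 = 32.167.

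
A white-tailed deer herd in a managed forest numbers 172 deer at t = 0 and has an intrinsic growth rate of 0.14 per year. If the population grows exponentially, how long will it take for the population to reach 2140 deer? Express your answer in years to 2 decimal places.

Set N₀·e^(rt) = 2140: e^(0.14·t) = 2140/172 = 12.442.
0.14·t = ln(12.442) = 2.5211, so t = 2.5211/0.14 = 18.008.

18.01 years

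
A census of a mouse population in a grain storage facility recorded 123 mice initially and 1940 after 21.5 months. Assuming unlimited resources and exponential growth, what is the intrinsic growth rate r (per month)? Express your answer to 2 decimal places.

0.13 per month

From N(t) = N₀·e^(rt): e^(r·21.5) = 1940/123 = 15.772.
r·21.5 = ln(15.772) = 2.7583, so r = 2.7583/21.5 = 0.12829.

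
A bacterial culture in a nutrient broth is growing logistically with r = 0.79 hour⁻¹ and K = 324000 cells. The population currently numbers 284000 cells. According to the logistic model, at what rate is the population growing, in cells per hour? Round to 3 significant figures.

27700 cells per hour

dN/dt = rN(1 − N/K) = 0.79 × 284000 × (1 − 284000/324000).
1 − 284000/324000 = 0.12346; dN/dt = 0.79 × 284000 × 0.12346 = 27699.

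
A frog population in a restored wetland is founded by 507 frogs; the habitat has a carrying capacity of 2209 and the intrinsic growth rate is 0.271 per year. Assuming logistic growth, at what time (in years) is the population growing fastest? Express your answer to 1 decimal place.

4.5 years

Logistic growth is fastest at N = K/2 = 1104.5.
A = (K − N₀)/N₀ = 3.357. Set K/(1 + A·e^(−rt)) = K/2 → A·e^(−rt) = 1.
e^(−0.271t) = 1/3.357 = 0.297885, so t = ln(3.357)/0.271 = 1.211/0.271 = 4.4688.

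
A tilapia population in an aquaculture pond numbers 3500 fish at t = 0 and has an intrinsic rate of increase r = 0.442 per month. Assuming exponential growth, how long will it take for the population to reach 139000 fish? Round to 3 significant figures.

Set N₀·e^(rt) = 139000: e^(0.442·t) = 139000/3500 = 39.714.
0.442·t = ln(39.714) = 3.6817, so t = 3.6817/0.442 = 8.3297.

8.33 months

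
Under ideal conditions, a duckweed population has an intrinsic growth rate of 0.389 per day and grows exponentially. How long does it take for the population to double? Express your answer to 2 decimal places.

1.78 days

Doubling time t_d = ln(2)/r = 0.6931/0.389 = 1.7819.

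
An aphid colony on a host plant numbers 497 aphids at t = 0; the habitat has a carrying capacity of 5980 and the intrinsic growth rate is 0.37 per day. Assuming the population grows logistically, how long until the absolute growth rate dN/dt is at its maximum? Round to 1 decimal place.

6.5 days

Logistic growth is fastest at N = K/2 = 2990.
A = (K − N₀)/N₀ = 11.032. Set K/(1 + A·e^(−rt)) = K/2 → A·e^(−rt) = 1.
e^(−0.37t) = 1/11.032 = 0.0906438, so t = ln(11.032)/0.37 = 2.4008/0.37 = 6.4887.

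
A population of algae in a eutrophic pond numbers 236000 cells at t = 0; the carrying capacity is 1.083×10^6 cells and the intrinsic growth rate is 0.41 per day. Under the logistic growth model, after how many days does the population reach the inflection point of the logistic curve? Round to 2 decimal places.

3.12 days

Logistic growth is fastest at N = K/2 = 541500.
A = (K − N₀)/N₀ = 3.589. Set K/(1 + A·e^(−rt)) = K/2 → A·e^(−rt) = 1.
e^(−0.41t) = 1/3.589 = 0.27863, so t = ln(3.589)/0.41 = 1.2779/0.41 = 3.1168.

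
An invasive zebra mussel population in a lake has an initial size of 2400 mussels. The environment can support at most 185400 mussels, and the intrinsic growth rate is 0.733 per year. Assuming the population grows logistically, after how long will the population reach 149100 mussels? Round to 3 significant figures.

A = (K − N₀)/N₀ = (185400 − 2400)/2400 = 76.25.
Solve 185400/(1 + 76.25·e^(−0.733t)) = 149100: 1 + 76.25·e^(−0.733t) = 1.2435, so e^(−0.733t) = 0.00319293.
−0.733·t = ln(0.00319293) = -5.7468, so t = 5.7468/0.733 = 7.8401.

7.84 years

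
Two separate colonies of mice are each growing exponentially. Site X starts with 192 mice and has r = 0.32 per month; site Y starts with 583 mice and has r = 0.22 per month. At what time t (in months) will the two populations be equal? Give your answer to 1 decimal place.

Set 192·e^(0.32t) = 583·e^(0.22t).
e^((0.32 − 0.22)t) = 583/192 → e^(0.1·t) = 3.0365.
0.1·t = ln(3.0365) = 1.1107, so t = 1.1107/0.1 = 11.107.

11.1 months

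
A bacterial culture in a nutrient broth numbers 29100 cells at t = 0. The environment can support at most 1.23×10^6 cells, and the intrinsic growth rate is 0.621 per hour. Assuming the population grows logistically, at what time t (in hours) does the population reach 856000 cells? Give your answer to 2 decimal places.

7.32 hours

A = (K − N₀)/N₀ = (1.23×10^6 − 29100)/29100 = 41.268.
Solve 1.23×10^6/(1 + 41.268·e^(−0.621t)) = 856000: 1 + 41.268·e^(−0.621t) = 1.4369, so e^(−0.621t) = 0.0105873.
−0.621·t = ln(0.0105873) = -4.5481, so t = 4.5481/0.621 = 7.3238.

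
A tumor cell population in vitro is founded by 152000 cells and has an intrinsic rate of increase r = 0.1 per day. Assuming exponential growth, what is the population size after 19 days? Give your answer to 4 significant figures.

N(t) = N₀·e^(rt) = 152000 × e^(0.1×19) = 152000 × e^1.9.
e^1.9 ≈ 6.6859, so N ≈ 152000 × 6.6859 = 1.016256×10^6.

1016000 cells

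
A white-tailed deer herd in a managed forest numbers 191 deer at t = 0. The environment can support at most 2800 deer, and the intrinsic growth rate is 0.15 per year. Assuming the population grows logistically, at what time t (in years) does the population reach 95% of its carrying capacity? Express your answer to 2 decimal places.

A = (K − N₀)/N₀ = (2800 − 191)/191 = 13.66.
Solve 2800/(1 + 13.66·e^(−0.15t)) = 2660: 1 + 13.66·e^(−0.15t) = 1.0526, so e^(−0.15t) = 0.00385306.
−0.15·t = ln(0.00385306) = -5.5589, so t = 5.5589/0.15 = 37.059.

37.06 years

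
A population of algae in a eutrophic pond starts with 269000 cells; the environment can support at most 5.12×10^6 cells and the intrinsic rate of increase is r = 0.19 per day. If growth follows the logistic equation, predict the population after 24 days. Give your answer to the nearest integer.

A = (K − N₀)/N₀ = (5.12×10^6 − 269000)/269000 = 18.033.
N(t) = K/(1 + A·e^(−rt)) = 5.12×10^6/(1 + 18.033×e^(−0.19×24)).
e^(−4.56) = 0.010462; denominator = 1 + 18.033×0.010462 = 1.1887.
N = 5.12×10^6/1.1887 = 4.307346×10^6.

4307346 cells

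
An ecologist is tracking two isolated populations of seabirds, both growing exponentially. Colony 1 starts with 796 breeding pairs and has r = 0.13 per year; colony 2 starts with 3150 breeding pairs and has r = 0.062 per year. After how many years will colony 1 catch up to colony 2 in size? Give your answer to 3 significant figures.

Set 796·e^(0.13t) = 3150·e^(0.062t).
e^((0.13 − 0.062)t) = 3150/796 → e^(0.068·t) = 3.9573.
0.068·t = ln(3.9573) = 1.3756, so t = 1.3756/0.068 = 20.229.

20.2 years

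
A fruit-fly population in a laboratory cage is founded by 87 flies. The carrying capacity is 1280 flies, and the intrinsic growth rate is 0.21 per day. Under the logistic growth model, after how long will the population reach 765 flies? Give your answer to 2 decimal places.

A = (K − N₀)/N₀ = (1280 − 87)/87 = 13.713.
Solve 1280/(1 + 13.713·e^(−0.21t)) = 765: 1 + 13.713·e^(−0.21t) = 1.6732, so e^(−0.21t) = 0.0490936.
−0.21·t = ln(0.0490936) = -3.014, so t = 3.014/0.21 = 14.353.

14.35 days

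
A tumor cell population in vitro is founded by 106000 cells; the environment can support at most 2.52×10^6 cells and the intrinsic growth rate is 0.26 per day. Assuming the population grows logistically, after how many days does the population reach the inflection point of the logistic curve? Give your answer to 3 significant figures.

12.0 days

Logistic growth is fastest at N = K/2 = 1.26×10^6.
A = (K − N₀)/N₀ = 22.774. Set K/(1 + A·e^(−rt)) = K/2 → A·e^(−rt) = 1.
e^(−0.26t) = 1/22.774 = 0.0439105, so t = ln(22.774)/0.26 = 3.1256/0.26 = 12.022.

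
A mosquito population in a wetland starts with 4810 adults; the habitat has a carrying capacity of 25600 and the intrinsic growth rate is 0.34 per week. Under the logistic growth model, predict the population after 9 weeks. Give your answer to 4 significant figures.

21290 adults

A = (K − N₀)/N₀ = (25600 − 4810)/4810 = 4.3222.
N(t) = K/(1 + A·e^(−rt)) = 25600/(1 + 4.3222×e^(−0.34×9)).
e^(−3.06) = 0.046888; denominator = 1 + 4.3222×0.046888 = 1.2027.
N = 25600/1.2027 = 21286.1.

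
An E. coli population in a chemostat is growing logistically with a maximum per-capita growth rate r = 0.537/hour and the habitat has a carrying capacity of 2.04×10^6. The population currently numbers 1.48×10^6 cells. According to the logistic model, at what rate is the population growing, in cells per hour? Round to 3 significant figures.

dN/dt = rN(1 − N/K) = 0.537 × 1.48×10^6 × (1 − 1.48×10^6/2.04×10^6).
1 − 1.48×10^6/2.04×10^6 = 0.27451; dN/dt = 0.537 × 1.48×10^6 × 0.27451 = 2.18169×10^5.

218000 cells per hour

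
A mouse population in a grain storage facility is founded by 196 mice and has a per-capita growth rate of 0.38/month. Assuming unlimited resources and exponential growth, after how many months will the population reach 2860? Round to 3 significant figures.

Set N₀·e^(rt) = 2860: e^(0.38·t) = 2860/196 = 14.592.
0.38·t = ln(14.592) = 2.6805, so t = 2.6805/0.38 = 7.0538.

7.05 months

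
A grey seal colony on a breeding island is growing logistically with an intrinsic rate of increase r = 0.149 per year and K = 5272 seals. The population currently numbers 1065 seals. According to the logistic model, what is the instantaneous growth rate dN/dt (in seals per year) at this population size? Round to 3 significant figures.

dN/dt = rN(1 − N/K) = 0.149 × 1065 × (1 − 1065/5272).
1 − 1065/5272 = 0.79799; dN/dt = 0.149 × 1065 × 0.79799 = 126.63.

127 seals per year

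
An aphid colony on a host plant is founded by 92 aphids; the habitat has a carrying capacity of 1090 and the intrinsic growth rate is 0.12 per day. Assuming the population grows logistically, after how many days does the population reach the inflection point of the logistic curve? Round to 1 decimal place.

Logistic growth is fastest at N = K/2 = 545.
A = (K − N₀)/N₀ = 10.848. Set K/(1 + A·e^(−rt)) = K/2 → A·e^(−rt) = 1.
e^(−0.12t) = 1/10.848 = 0.0921844, so t = ln(10.848)/0.12 = 2.384/0.12 = 19.866.

19.9 days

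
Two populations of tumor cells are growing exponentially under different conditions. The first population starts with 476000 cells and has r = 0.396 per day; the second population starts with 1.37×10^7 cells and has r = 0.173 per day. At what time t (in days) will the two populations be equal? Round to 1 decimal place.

Set 476000·e^(0.396t) = 1.37×10^7·e^(0.173t).
e^((0.396 − 0.173)t) = 1.37×10^7/476000 → e^(0.223·t) = 28.782.
0.223·t = ln(28.782) = 3.3597, so t = 3.3597/0.223 = 15.066.

15.1 days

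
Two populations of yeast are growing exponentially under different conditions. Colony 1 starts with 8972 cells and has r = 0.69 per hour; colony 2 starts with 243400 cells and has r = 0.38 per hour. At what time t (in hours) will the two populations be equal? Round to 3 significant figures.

10.6 hours

Set 8972·e^(0.69t) = 243400·e^(0.38t).
e^((0.69 − 0.38)t) = 243400/8972 → e^(0.31·t) = 27.129.
0.31·t = ln(27.129) = 3.3006, so t = 3.3006/0.31 = 10.647.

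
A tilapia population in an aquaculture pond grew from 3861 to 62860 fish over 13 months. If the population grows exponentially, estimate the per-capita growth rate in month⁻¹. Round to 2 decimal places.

0.21 per month

From N(t) = N₀·e^(rt): e^(r·13) = 62860/3861 = 16.281.
r·13 = ln(16.281) = 2.79, so r = 2.79/13 = 0.21461.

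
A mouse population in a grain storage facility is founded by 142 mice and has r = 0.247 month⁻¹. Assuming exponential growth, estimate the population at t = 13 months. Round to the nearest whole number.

N(t) = N₀·e^(rt) = 142 × e^(0.247×13) = 142 × e^3.211.
e^3.211 ≈ 24.804, so N ≈ 142 × 24.804 = 3522.15.

3522 mice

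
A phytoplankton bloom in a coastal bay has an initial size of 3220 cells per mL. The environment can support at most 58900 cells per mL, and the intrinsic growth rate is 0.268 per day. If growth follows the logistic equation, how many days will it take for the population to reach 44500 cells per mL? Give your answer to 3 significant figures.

14.8 days

A = (K − N₀)/N₀ = (58900 − 3220)/3220 = 17.292.
Solve 58900/(1 + 17.292·e^(−0.268t)) = 44500: 1 + 17.292·e^(−0.268t) = 1.3236, so e^(−0.268t) = 0.0187137.
−0.268·t = ln(0.0187137) = -3.9785, so t = 3.9785/0.268 = 14.845.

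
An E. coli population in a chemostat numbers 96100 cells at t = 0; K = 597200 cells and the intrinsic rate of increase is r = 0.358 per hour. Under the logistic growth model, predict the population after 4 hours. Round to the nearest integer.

265972 cells

A = (K − N₀)/N₀ = (597200 − 96100)/96100 = 5.2144.
N(t) = K/(1 + A·e^(−rt)) = 597200/(1 + 5.2144×e^(−0.358×4)).
e^(−1.432) = 0.23883; denominator = 1 + 5.2144×0.23883 = 2.2453.
N = 597200/2.2453 = 265972.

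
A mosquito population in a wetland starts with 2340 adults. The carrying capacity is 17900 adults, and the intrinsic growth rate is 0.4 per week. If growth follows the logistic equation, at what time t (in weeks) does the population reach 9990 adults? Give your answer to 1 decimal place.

5.3 weeks

A = (K − N₀)/N₀ = (17900 − 2340)/2340 = 6.6496.
Solve 17900/(1 + 6.6496·e^(−0.4t)) = 9990: 1 + 6.6496·e^(−0.4t) = 1.7918, so e^(−0.4t) = 0.119074.
−0.4·t = ln(0.119074) = -2.128, so t = 2.128/0.4 = 5.32.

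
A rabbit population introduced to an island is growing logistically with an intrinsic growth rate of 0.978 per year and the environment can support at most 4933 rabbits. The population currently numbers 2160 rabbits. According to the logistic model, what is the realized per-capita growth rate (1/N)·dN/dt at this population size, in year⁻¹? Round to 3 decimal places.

0.550 per year

(1/N)·dN/dt = r(1 − N/K) = 0.978 × (1 − 2160/4933).
= 0.978 × 0.56213 = 0.54977.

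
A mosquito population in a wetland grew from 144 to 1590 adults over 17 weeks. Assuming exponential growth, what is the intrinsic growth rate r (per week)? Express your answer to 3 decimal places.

From N(t) = N₀·e^(rt): e^(r·17) = 1590/144 = 11.042.
r·17 = ln(11.042) = 2.4017, so r = 2.4017/17 = 0.14128.

0.141 per week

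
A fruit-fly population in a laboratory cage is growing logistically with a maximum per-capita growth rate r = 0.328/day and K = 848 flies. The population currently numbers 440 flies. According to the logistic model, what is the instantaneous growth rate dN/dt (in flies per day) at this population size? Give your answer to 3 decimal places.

69.437 flies per day

dN/dt = rN(1 − N/K) = 0.328 × 440 × (1 − 440/848).
1 − 440/848 = 0.48113; dN/dt = 0.328 × 440 × 0.48113 = 69.437.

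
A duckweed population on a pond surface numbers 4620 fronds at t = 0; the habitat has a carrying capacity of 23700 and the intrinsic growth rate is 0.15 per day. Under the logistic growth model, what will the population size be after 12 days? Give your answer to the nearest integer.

A = (K − N₀)/N₀ = (23700 − 4620)/4620 = 4.1299.
N(t) = K/(1 + A·e^(−rt)) = 23700/(1 + 4.1299×e^(−0.15×12)).
e^(−1.8) = 0.1653; denominator = 1 + 4.1299×0.1653 = 1.6827.
N = 23700/1.6827 = 14084.8.

14085 fronds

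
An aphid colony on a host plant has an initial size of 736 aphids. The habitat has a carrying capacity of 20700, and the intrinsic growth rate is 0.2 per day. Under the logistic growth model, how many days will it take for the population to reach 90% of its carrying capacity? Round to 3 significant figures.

27.5 days

A = (K − N₀)/N₀ = (20700 − 736)/736 = 27.125.
Solve 20700/(1 + 27.125·e^(−0.2t)) = 18630: 1 + 27.125·e^(−0.2t) = 1.1111, so e^(−0.2t) = 0.00409626.
−0.2·t = ln(0.00409626) = -5.4977, so t = 5.4977/0.2 = 27.488.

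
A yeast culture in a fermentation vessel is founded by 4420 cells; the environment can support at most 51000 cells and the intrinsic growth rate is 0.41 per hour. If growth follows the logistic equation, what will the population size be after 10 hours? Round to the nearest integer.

A = (K − N₀)/N₀ = (51000 − 4420)/4420 = 10.538.
N(t) = K/(1 + A·e^(−rt)) = 51000/(1 + 10.538×e^(−0.41×10)).
e^(−4.1) = 0.016573; denominator = 1 + 10.538×0.016573 = 1.1747.
N = 51000/1.1747 = 43417.2.

43417 cells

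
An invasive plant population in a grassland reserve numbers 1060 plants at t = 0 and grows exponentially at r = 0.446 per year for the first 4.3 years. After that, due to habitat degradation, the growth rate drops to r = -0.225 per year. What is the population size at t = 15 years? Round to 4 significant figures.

Phase 1: N(4.3) = 1060·e^(0.446×4.3) = 1060·e^1.918 = 7214.33.
Phase 2 runs for 15 − 4.3 = 10.7 years at r = -0.225.
N(15) = 7214.33·e^(-0.225×10.7) = 7214.33·e^-2.407 = 649.579.

649.6 plants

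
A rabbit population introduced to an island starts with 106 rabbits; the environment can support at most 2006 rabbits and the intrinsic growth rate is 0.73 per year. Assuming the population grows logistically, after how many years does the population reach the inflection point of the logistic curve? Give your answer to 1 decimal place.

Logistic growth is fastest at N = K/2 = 1003.
A = (K − N₀)/N₀ = 17.925. Set K/(1 + A·e^(−rt)) = K/2 → A·e^(−rt) = 1.
e^(−0.73t) = 1/17.925 = 0.0557895, so t = ln(17.925)/0.73 = 2.8862/0.73 = 3.9537.

4.0 years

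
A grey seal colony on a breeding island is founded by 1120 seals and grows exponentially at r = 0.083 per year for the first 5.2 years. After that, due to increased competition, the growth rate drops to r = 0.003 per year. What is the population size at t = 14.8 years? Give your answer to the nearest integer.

Phase 1: N(5.2) = 1120·e^(0.083×5.2) = 1120·e^0.4316 = 1724.49.
Phase 2 runs for 14.8 − 5.2 = 9.6 years at r = 0.003.
N(14.8) = 1724.49·e^(0.003×9.6) = 1724.49·e^0.0288 = 1774.87.

1775 seals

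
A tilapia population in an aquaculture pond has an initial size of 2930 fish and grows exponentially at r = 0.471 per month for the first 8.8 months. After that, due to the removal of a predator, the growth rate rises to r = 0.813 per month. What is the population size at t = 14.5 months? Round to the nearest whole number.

Phase 1: N(8.8) = 2930·e^(0.471×8.8) = 2930·e^4.145 = 184898.
Phase 2 runs for 14.5 − 8.8 = 5.7 months at r = 0.813.
N(14.5) = 184898·e^(0.813×5.7) = 184898·e^4.634 = 1.903248×10^7.

19032483 fish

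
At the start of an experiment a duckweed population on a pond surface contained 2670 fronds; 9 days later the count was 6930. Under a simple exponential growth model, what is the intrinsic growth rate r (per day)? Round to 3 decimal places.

From N(t) = N₀·e^(rt): e^(r·9) = 6930/2670 = 2.5955.
r·9 = ln(2.5955) = 0.95378, so r = 0.95378/9 = 0.10598.

0.106 per day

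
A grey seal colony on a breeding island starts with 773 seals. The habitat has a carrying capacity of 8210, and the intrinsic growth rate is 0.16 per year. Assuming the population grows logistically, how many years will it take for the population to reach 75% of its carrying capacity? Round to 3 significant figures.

21.0 years

A = (K − N₀)/N₀ = (8210 − 773)/773 = 9.621.
Solve 8210/(1 + 9.621·e^(−0.16t)) = 6157.5: 1 + 9.621·e^(−0.16t) = 1.3333, so e^(−0.16t) = 0.0346466.
−0.16·t = ln(0.0346466) = -3.3626, so t = 3.3626/0.16 = 21.016.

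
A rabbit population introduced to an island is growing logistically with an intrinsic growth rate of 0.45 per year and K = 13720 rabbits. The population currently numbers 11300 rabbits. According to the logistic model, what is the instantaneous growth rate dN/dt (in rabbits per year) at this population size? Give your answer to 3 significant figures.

897 rabbits per year

dN/dt = rN(1 − N/K) = 0.45 × 11300 × (1 − 11300/13720).
1 − 11300/13720 = 0.17638; dN/dt = 0.45 × 11300 × 0.17638 = 896.92.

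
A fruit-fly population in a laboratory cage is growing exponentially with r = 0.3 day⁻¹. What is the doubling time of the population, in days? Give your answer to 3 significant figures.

2.31 days

Doubling time t_d = ln(2)/r = 0.6931/0.3 = 2.3105.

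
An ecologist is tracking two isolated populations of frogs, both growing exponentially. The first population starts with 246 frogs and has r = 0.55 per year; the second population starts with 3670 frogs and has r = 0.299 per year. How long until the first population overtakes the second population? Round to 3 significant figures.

Set 246·e^(0.55t) = 3670·e^(0.299t).
e^((0.55 − 0.299)t) = 3670/246 → e^(0.251·t) = 14.919.
0.251·t = ln(14.919) = 2.7026, so t = 2.7026/0.251 = 10.767.

10.8 years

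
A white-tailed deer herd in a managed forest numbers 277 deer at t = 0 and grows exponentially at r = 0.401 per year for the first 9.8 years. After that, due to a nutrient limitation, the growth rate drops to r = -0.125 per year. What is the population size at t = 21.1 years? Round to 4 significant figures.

Phase 1: N(9.8) = 277·e^(0.401×9.8) = 277·e^3.93 = 14098.4.
Phase 2 runs for 21.1 − 9.8 = 11.3 years at r = -0.125.
N(21.1) = 14098.4·e^(-0.125×11.3) = 14098.4·e^-1.413 = 3433.44.

3433 deer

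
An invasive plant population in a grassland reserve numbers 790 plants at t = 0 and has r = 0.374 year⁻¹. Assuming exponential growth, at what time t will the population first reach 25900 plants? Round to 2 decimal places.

Set N₀·e^(rt) = 25900: e^(0.374·t) = 25900/790 = 32.785.
0.374·t = ln(32.785) = 3.49, so t = 3.49/0.374 = 9.3315.

9.33 years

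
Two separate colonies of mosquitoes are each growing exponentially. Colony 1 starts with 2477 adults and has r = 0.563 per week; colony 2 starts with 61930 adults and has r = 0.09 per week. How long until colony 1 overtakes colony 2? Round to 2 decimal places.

Set 2477·e^(0.563t) = 61930·e^(0.09t).
e^((0.563 − 0.09)t) = 61930/2477 → e^(0.473·t) = 25.002.
0.473·t = ln(25.002) = 3.219, so t = 3.219/0.473 = 6.8054.

6.81 weeks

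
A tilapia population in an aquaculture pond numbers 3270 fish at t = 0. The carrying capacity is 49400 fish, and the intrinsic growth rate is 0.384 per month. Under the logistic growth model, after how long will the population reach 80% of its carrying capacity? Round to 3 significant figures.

10.5 months

A = (K − N₀)/N₀ = (49400 − 3270)/3270 = 14.107.
Solve 49400/(1 + 14.107·e^(−0.384t)) = 39520: 1 + 14.107·e^(−0.384t) = 1.25, so e^(−0.384t) = 0.0177217.
−0.384·t = ln(0.0177217) = -4.033, so t = 4.033/0.384 = 10.503.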